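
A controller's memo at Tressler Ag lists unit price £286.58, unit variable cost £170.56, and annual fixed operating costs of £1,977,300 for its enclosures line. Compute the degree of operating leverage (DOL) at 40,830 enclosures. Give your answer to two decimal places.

1.72

Total contribution margin = 40,830 × £116.02 = £4,737,096.60.
Operating income = contribution − fixed costs = £4,737,096.60 − £1,977,300 = £2,759,796.60.
DOL = contribution ÷ EBIT = £4,737,096.60 ÷ £2,759,796.60 = 1.7165.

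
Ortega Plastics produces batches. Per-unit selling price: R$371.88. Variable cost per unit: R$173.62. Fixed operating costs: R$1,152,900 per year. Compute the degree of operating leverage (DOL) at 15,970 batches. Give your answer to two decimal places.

1.57

Contribution at this volume is 15,970 × R$198.26 = R$3,166,212.20.
Operating income = contribution − fixed costs = R$3,166,212.20 − R$1,152,900 = R$2,013,312.20.
So DOL = total CM / EBIT = R$3,166,212.20 / R$2,013,312.20 = 1.5726.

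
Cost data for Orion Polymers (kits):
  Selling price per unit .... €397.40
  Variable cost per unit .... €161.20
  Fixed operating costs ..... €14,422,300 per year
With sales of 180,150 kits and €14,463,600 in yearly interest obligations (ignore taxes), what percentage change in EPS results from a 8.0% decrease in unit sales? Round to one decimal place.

Contribution at this volume is 180,150 × €236.20 = €42,551,430.00.
Subtracting fixed costs: EBIT = €42,551,430.00 − €14,422,300 = €28,129,130.00.
Interest = €14,463,600.00, so EBIT − I = €13,665,530.00.
DCL = total CM / (EBIT − I) = €42,551,430.00 / €13,665,530.00 = 3.1138.
EPS therefore changes by 3.1138 × (-8.0%) = -24.9%.

-24.9%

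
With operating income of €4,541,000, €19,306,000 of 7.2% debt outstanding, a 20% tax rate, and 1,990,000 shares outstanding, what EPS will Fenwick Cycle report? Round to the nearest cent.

€1.27

Pre-tax income = €4,541,000 − €1,390,032.00 = €3,150,968.00.
Net income = €3,150,968.00 × (1 − 0.20) = €2,520,774.40.
Per share: €2,520,774.40 / 1,990,000 shares = €1.27.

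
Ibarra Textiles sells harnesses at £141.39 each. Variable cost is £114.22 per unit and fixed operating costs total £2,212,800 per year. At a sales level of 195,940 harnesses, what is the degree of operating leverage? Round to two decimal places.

At 195,940 units, contribution = 195,940 × £27.17 = £5,323,689.80.
Operating income = contribution − fixed costs = £5,323,689.80 − £2,212,800 = £3,110,889.80.
So DOL = total CM / EBIT = £5,323,689.80 / £3,110,889.80 = 1.7113.

1.71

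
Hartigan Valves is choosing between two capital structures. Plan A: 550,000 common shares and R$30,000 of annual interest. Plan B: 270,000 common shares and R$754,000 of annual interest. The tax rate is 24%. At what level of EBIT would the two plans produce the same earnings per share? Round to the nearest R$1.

Set EPS_A = EPS_B: (EBIT − R$30,000)(1 − 0.24) ÷ 550,000 = (EBIT − R$754,000)(1 − 0.24) ÷ 270,000.
Cancelling (1 − t) and cross-multiplying: 270,000·(EBIT − 30,000) = 550,000·(EBIT − 754,000).
EBIT × (550,000 − 270,000) = 754,000 × 550,000 − 30,000 × 270,000 = 406,600,000,000, so EBIT = 406,600,000,000 ÷ 280,000 = 1,452,142.86.

R$1,452,143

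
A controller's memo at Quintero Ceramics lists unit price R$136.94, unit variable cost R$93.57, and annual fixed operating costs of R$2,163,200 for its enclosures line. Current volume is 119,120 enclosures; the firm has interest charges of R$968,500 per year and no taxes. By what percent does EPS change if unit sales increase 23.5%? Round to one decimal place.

+59.7%

At 119,120 units, contribution = 119,120 × R$43.37 = R$5,166,234.40.
EBIT = R$5,166,234.40 − R$2,163,200 = R$3,003,034.40.
Interest = R$968,500.00, so EBIT − I = R$2,034,534.40.
Degree of combined leverage = contribution ÷ (EBIT − I) = R$5,166,234.40 ÷ R$2,034,534.40 = 2.5393.
%ΔEPS = DCL × %ΔSales = 2.5393 × +23.5% = +59.7%.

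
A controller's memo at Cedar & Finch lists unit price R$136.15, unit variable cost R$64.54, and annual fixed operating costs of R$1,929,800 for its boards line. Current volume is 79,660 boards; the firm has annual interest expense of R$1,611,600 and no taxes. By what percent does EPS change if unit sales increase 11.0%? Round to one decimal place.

Contribution at this volume is 79,660 × R$71.61 = R$5,704,452.60.
EBIT = R$5,704,452.60 − R$1,929,800 = R$3,774,652.60.
Interest = R$1,611,600.00, so EBIT − I = R$2,163,052.60.
DCL = total CM / (EBIT − I) = R$5,704,452.60 / R$2,163,052.60 = 2.6372.
%ΔEPS = DCL × %ΔSales = 2.6372 × +11.0% = +29.0%.

+29.0%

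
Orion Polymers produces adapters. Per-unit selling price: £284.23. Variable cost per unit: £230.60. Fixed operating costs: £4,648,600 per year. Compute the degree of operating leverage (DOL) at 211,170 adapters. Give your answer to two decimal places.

Contribution at this volume is 211,170 × £53.63 = £11,325,047.10.
EBIT = £11,325,047.10 − £4,648,600 = £6,676,447.10.
So DOL = total CM / EBIT = £11,325,047.10 / £6,676,447.10 = 1.6963.

1.70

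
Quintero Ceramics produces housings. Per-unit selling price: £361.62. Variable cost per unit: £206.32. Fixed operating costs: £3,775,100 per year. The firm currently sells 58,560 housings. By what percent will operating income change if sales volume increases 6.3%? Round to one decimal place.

+10.8%

Total contribution margin = 58,560 × £155.30 = £9,094,368.00.
EBIT = £9,094,368.00 − £3,775,100 = £5,319,268.00.
DOL = contribution ÷ EBIT = £9,094,368.00 ÷ £5,319,268.00 = 1.7097.
%ΔEBIT = DOL × %ΔSales = 1.7097 × +6.3% = +10.8%.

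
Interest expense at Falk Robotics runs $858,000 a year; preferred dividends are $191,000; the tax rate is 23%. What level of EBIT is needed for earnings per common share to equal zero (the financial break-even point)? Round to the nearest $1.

$1,106,052

Preferred dividends are paid after tax, so their pre-tax equivalent is $191,000 ÷ (1 − 0.23) = $248,051.95.
EPS = 0 when EBIT covers interest plus the pre-tax preferred burden: $858,000 + $248,051.95 = $1,106,051.95.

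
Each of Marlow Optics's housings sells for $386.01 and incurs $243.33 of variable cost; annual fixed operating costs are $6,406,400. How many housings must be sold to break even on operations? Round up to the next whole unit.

44,901 housings

Contribution margin per unit = $386.01 − $243.33 = $142.68.
Break-even Q = $6,406,400 / $142.68 = 44,900.48 → 44,901 housings.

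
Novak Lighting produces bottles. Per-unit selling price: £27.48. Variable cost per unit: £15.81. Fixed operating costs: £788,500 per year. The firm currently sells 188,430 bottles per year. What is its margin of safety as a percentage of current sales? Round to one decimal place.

Contribution margin per unit = £27.48 − £15.81 = £11.67. Break-even units = £788,500 ÷ £11.67 = 67,566.41; break-even revenue = 67,566.41 × £27.48 = £1,856,724.94.
Actual sales revenue = 188,430 × £27.48 = £5,178,056.40.
Margin of safety = (£5,178,056.40 − £1,856,724.94) ÷ £5,178,056.40 = 64.1%.

64.1%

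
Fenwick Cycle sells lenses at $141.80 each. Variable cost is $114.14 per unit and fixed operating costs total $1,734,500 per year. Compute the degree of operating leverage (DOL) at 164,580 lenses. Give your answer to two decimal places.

1.62

Contribution at this volume is 164,580 × $27.66 = $4,552,282.80.
Subtracting fixed costs: EBIT = $4,552,282.80 − $1,734,500 = $2,817,782.80.
DOL = contribution ÷ EBIT = $4,552,282.80 ÷ $2,817,782.80 = 1.6156.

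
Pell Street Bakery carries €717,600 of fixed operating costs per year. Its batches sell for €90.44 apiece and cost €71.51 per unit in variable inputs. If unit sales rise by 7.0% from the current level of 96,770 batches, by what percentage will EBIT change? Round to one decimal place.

+11.5%

Total contribution margin = 96,770 × €18.93 = €1,831,856.10.
Operating income = contribution − fixed costs = €1,831,856.10 − €717,600 = €1,114,256.10.
DOL = contribution ÷ EBIT = €1,831,856.10 ÷ €1,114,256.10 = 1.6440.
%ΔEBIT = DOL × %ΔSales = 1.6440 × +7.0% = +11.5%.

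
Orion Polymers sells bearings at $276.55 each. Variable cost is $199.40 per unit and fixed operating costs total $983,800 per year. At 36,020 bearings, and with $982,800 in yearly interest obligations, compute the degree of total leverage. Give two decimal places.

3.42

At 36,020 units, contribution = 36,020 × $77.15 = $2,778,943.00.
Subtracting fixed costs: EBIT = $2,778,943.00 − $983,800 = $1,795,143.00. Interest = $982,800.00.
DOL = $2,778,943.00 ÷ $1,795,143.00 = 1.5480; DFL = $1,795,143.00 ÷ $812,343.00 = 2.2098.
Combined leverage = 1.5480 × 2.2098 = 3.4208.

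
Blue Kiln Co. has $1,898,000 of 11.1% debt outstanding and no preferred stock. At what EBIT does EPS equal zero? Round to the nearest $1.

$210,678

Annual interest = 11.1% × $1,898,000 = $210,678.00.
Without preferred stock the financial break-even is simply EBIT = interest = $210,678.00.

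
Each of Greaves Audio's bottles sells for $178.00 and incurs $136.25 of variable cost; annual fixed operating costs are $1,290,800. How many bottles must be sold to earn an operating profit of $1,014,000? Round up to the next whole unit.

Unit CM = price − variable cost = $178.00 − $136.25 = $41.75.
Units = (FC + target) / CM = ($1,290,800 + $1,014,000) / $41.75 = 55,204.79, so 55,205 bottles.

55,205 bottles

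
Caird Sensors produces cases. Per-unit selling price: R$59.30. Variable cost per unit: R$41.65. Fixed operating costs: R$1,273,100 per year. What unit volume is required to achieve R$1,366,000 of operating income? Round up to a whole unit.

149,525 cases

Contribution margin per unit = R$59.30 − R$41.65 = R$17.65.
Required volume = (fixed costs + target profit) ÷ CM = (R$1,273,100 + R$1,366,000) ÷ R$17.65 = 149,524.08, so 149,525 cases.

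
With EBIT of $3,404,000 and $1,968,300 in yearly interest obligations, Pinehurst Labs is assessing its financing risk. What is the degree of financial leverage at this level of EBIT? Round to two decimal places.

Interest = $1,968,300.00.
DFL = EBIT ÷ (EBIT − I) = $3,404,000 ÷ ($3,404,000 − $1,968,300.00) = $3,404,000 ÷ $1,435,700.00 = 2.3710.

2.37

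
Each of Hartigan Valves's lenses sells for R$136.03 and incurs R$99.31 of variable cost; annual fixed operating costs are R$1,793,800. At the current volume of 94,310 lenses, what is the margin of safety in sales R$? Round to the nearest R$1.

R$6,183,820

Each unit contributes R$136.03 − R$99.31 = R$36.72. Break-even units = R$1,793,800 ÷ R$36.72 = 48,850.76; break-even revenue = 48,850.76 × R$136.03 = R$6,645,169.23.
Actual sales revenue = 94,310 × R$136.03 = R$12,828,989.30.
Margin of safety = R$12,828,989.30 − R$6,645,169.23 = R$6,183,820.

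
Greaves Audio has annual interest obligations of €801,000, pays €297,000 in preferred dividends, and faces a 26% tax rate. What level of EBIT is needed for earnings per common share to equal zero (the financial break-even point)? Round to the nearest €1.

Grossing the preferred dividend up to pre-tax terms: €297,000 / (1 − 0.26) = €401,351.35.
EPS = 0 when EBIT covers interest plus the pre-tax preferred burden: €801,000 + €401,351.35 = €1,202,351.35.

€1,202,351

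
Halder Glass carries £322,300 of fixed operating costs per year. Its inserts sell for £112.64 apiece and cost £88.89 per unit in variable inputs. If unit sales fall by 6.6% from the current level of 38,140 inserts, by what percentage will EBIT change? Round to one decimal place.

Contribution at this volume is 38,140 × £23.75 = £905,825.00.
Operating income = contribution − fixed costs = £905,825.00 − £322,300 = £583,525.00.
So DOL = total CM / EBIT = £905,825.00 / £583,525.00 = 1.5523.
So EBIT moves 1.5523 × (-6.6%) = -10.2%.

-10.2%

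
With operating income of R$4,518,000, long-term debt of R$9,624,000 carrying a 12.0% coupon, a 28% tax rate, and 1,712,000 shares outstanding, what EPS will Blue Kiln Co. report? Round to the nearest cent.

Pre-tax income = R$4,518,000 − R$1,154,880.00 = R$3,363,120.00.
Net income = R$3,363,120.00 × (1 − 0.28) = R$2,421,446.40.
Per share: R$2,421,446.40 / 1,712,000 shares = R$1.41.

R$1.41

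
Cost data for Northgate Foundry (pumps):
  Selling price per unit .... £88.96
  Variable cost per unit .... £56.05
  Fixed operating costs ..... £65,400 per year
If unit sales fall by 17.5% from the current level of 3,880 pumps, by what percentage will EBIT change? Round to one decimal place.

At 3,880 units, contribution = 3,880 × £32.91 = £127,690.80.
Operating income = contribution − fixed costs = £127,690.80 − £65,400 = £62,290.80.
Degree of operating leverage = £127,690.80 / £62,290.80 = 2.0499.
%ΔEBIT = DOL × %ΔSales = 2.0499 × -17.5% = -35.9%.

-35.9%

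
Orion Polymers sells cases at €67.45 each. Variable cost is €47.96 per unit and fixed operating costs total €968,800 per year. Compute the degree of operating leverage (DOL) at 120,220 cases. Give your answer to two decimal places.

1.70

Total contribution margin = 120,220 × €19.49 = €2,343,087.80.
Subtracting fixed costs: EBIT = €2,343,087.80 − €968,800 = €1,374,287.80.
Degree of operating leverage = €2,343,087.80 / €1,374,287.80 = 1.7049.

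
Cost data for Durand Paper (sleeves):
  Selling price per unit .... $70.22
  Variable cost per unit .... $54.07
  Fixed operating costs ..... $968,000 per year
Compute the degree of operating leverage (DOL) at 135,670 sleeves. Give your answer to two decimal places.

1.79

At 135,670 units, contribution = 135,670 × $16.15 = $2,191,070.50.
Subtracting fixed costs: EBIT = $2,191,070.50 − $968,000 = $1,223,070.50.
So DOL = total CM / EBIT = $2,191,070.50 / $1,223,070.50 = 1.7915.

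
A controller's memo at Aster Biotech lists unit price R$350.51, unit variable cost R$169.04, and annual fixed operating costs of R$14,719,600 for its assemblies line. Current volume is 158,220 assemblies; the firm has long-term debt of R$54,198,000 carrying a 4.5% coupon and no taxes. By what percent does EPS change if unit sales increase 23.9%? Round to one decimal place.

+59.4%

Total contribution margin = 158,220 × R$181.47 = R$28,712,183.40.
Subtracting fixed costs: EBIT = R$28,712,183.40 − R$14,719,600 = R$13,992,583.40.
Interest = R$2,438,910.00, so EBIT − I = R$11,553,673.40.
DCL = total CM / (EBIT − I) = R$28,712,183.40 / R$11,553,673.40 = 2.4851.
%ΔEPS = DCL × %ΔSales = 2.4851 × +23.9% = +59.4%.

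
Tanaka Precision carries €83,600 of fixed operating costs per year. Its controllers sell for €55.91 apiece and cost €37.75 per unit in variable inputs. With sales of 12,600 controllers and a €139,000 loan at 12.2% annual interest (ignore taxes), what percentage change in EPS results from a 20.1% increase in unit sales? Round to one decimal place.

Total contribution margin = 12,600 × €18.16 = €228,816.00.
Subtracting fixed costs: EBIT = €228,816.00 − €83,600 = €145,216.00.
After interest of €16,958.00, pre-tax earnings = €128,258.00.
Degree of combined leverage = contribution ÷ (EBIT − I) = €228,816.00 ÷ €128,258.00 = 1.7840.
EPS therefore changes by 1.7840 × (+20.1%) = +35.9%.

+35.9%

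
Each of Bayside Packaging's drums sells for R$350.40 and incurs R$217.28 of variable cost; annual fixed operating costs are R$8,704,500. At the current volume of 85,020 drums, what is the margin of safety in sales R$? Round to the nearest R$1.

Contribution margin per unit = R$350.40 − R$217.28 = R$133.12. Break-even units = R$8,704,500 ÷ R$133.12 = 65,388.37; break-even revenue = 65,388.37 × R$350.40 = R$22,912,085.34.
Current sales = 85,020 × R$350.40 = R$29,791,008.00.
Margin of safety = R$29,791,008.00 − R$22,912,085.34 = R$6,878,923.

R$6,878,923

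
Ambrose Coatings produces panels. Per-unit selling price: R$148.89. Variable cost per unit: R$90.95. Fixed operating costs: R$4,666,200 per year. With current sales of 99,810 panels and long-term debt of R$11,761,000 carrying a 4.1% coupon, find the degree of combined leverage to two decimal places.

At 99,810 units, contribution = 99,810 × R$57.94 = R$5,782,991.40.
Subtracting fixed costs: EBIT = R$5,782,991.40 − R$4,666,200 = R$1,116,791.40. Interest = R$482,201.00, so EBIT − I = R$634,590.40.
Degree of total leverage = total CM / (EBIT − interest) = R$5,782,991.40 / R$634,590.40 = 9.1130.

9.11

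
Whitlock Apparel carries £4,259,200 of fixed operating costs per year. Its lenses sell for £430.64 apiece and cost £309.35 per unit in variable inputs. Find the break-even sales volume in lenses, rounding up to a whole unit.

Unit CM = price − variable cost = £430.64 − £309.35 = £121.29.
Break-even Q = £4,259,200 / £121.29 = 35,115.84 → 35,116 lenses.

35,116 lenses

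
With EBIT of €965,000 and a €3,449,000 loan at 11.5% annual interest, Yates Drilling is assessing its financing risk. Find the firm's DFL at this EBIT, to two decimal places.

1.70

Annual interest charges come to €396,635.00.
Degree of financial leverage = EBIT / (EBIT − interest) = €965,000 / €568,365.00 = 1.6979.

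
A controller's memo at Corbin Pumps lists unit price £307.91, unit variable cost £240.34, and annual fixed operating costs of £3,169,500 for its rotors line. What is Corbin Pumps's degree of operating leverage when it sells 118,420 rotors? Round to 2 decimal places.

Contribution at this volume is 118,420 × £67.57 = £8,001,639.40.
EBIT = £8,001,639.40 − £3,169,500 = £4,832,139.40.
DOL = contribution ÷ EBIT = £8,001,639.40 ÷ £4,832,139.40 = 1.6559.

1.66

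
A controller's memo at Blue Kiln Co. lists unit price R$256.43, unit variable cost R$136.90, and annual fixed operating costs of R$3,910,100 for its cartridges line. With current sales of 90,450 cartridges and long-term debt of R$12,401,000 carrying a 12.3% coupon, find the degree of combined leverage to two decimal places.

Contribution at this volume is 90,450 × R$119.53 = R$10,811,488.50.
Subtracting fixed costs: EBIT = R$10,811,488.50 − R$3,910,100 = R$6,901,388.50. Interest = R$1,525,323.00.
DOL = R$10,811,488.50 ÷ R$6,901,388.50 = 1.5666; DFL = R$6,901,388.50 ÷ R$5,376,065.50 = 1.2837.
DCL = DOL × DFL = 1.5666 × 1.2837 = 2.0110.

2.01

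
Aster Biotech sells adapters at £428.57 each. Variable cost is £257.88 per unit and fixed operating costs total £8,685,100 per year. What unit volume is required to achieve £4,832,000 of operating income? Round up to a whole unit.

79,191 adapters

Unit CM = price − variable cost = £428.57 − £257.88 = £170.69.
Need Q such that Q × £170.69 − £8,685,100 = £4,832,000, i.e. Q = £13,517,100 / £170.69 = 79,190.93 → 79,191.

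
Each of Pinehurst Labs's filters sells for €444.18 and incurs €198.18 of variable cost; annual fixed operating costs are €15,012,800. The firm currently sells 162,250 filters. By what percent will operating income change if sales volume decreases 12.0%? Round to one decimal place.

Contribution at this volume is 162,250 × €246.00 = €39,913,500.00.
Subtracting fixed costs: EBIT = €39,913,500.00 − €15,012,800 = €24,900,700.00.
DOL = contribution ÷ EBIT = €39,913,500.00 ÷ €24,900,700.00 = 1.6029.
%ΔEBIT = DOL × %ΔSales = 1.6029 × -12.0% = -19.2%.

-19.2%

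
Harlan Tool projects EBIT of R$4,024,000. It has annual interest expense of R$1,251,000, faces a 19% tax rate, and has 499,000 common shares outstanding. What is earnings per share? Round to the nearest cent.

Interest = R$1,251,000.00, so EBT = R$4,024,000 − R$1,251,000.00 = R$2,773,000.00.
After tax at 19%: net income = R$2,773,000.00 × 0.81 = R$2,246,130.00.
EPS = R$2,246,130.00 ÷ 499,000 = R$4.50.

R$4.50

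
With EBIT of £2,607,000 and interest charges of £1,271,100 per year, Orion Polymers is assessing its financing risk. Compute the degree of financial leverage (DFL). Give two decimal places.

1.95

Interest = £1,271,100.00.
Degree of financial leverage = EBIT / (EBIT − interest) = £2,607,000 / £1,335,900.00 = 1.9515.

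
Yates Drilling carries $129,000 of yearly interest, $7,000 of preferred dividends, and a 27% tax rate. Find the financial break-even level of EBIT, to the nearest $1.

$138,589

Grossing the preferred dividend up to pre-tax terms: $7,000 / (1 − 0.27) = $9,589.04.
EPS = 0 when EBIT covers interest plus the pre-tax preferred burden: $129,000 + $9,589.04 = $138,589.04.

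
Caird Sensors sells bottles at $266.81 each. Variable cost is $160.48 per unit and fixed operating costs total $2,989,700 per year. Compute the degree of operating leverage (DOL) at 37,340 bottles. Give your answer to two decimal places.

Total contribution margin = 37,340 × $106.33 = $3,970,362.20.
Operating income = contribution − fixed costs = $3,970,362.20 − $2,989,700 = $980,662.20.
So DOL = total CM / EBIT = $3,970,362.20 / $980,662.20 = 4.0487.

4.05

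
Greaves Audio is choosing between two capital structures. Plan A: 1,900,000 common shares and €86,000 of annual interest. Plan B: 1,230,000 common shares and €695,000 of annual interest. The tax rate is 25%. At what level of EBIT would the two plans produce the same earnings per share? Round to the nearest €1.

Set EPS_A = EPS_B: (EBIT − €86,000)(1 − 0.25) ÷ 1,900,000 = (EBIT − €695,000)(1 − 0.25) ÷ 1,230,000.
Cancelling (1 − t) and cross-multiplying: 1,230,000·(EBIT − 86,000) = 1,900,000·(EBIT − 695,000).
EBIT × (1,900,000 − 1,230,000) = 695,000 × 1,900,000 − 86,000 × 1,230,000 = 1,214,720,000,000, so EBIT = 1,214,720,000,000 ÷ 670,000 = 1,813,014.93.

€1,813,015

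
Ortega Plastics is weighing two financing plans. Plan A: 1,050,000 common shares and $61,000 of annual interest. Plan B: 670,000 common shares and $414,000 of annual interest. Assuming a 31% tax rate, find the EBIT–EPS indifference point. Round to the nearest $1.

At indifference, (EBIT − 61,000)(1 − t)/1,050,000 = (EBIT − 414,000)(1 − t)/670,000.
The (1 − t) factor cancels: (EBIT − 61,000) × 670,000 = (EBIT − 414,000) × 1,050,000.
Solving, EBIT = (414,000·1,050,000 − 61,000·670,000) / (1,050,000 − 670,000) = 393,830,000,000 / 380,000 = 1,036,394.74.

$1,036,395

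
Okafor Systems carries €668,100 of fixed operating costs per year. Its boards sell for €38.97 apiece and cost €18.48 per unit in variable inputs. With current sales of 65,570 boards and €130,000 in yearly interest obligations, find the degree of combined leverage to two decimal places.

2.46

At 65,570 units, contribution = 65,570 × €20.49 = €1,343,529.30.
Subtracting fixed costs: EBIT = €1,343,529.30 − €668,100 = €675,429.30. Interest = €130,000.00, so EBIT − I = €545,429.30.
DCL = contribution ÷ (EBIT − I) = €1,343,529.30 ÷ €545,429.30 = 2.4633.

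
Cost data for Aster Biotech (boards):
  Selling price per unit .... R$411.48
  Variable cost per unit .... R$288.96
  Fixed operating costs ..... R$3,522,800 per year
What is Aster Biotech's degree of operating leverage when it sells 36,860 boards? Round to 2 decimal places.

4.55

At 36,860 units, contribution = 36,860 × R$122.52 = R$4,516,087.20.
Operating income = contribution − fixed costs = R$4,516,087.20 − R$3,522,800 = R$993,287.20.
Degree of operating leverage = R$4,516,087.20 / R$993,287.20 = 4.5466.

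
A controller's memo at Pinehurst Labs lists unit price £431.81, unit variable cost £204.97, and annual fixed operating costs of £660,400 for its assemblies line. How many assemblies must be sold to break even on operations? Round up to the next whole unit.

2,912 assemblies

Unit CM = price − variable cost = £431.81 − £204.97 = £226.84.
Break-even Q = £660,400 / £226.84 = 2,911.30 → 2,912 assemblies.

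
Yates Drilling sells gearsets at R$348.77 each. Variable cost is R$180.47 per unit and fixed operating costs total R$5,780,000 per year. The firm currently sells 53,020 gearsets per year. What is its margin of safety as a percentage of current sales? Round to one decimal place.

Unit CM = price − variable cost = R$348.77 − R$180.47 = R$168.30. Break-even units = R$5,780,000 ÷ R$168.30 = 34,343.43; break-even revenue = 34,343.43 × R$348.77 = R$11,977,959.60.
Actual sales revenue = 53,020 × R$348.77 = R$18,491,785.40.
Margin of safety = (R$18,491,785.40 − R$11,977,959.60) ÷ R$18,491,785.40 = 35.2%.

35.2%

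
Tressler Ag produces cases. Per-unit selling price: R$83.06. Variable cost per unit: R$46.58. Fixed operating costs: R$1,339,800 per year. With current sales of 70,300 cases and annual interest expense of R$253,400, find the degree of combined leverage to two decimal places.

2.64

Contribution at this volume is 70,300 × R$36.48 = R$2,564,544.00.
Subtracting fixed costs: EBIT = R$2,564,544.00 − R$1,339,800 = R$1,224,744.00. Interest = R$253,400.00.
DOL = R$2,564,544.00 ÷ R$1,224,744.00 = 2.0939; DFL = R$1,224,744.00 ÷ R$971,344.00 = 1.2609.
Combined leverage = 2.0939 × 1.2609 = 2.6402.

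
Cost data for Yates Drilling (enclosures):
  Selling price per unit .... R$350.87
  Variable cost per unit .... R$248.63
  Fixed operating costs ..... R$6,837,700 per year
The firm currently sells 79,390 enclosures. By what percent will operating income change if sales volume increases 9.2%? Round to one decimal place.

At 79,390 units, contribution = 79,390 × R$102.24 = R$8,116,833.60.
Operating income = contribution − fixed costs = R$8,116,833.60 − R$6,837,700 = R$1,279,133.60.
So DOL = total CM / EBIT = R$8,116,833.60 / R$1,279,133.60 = 6.3456.
%ΔEBIT = DOL × %ΔSales = 6.3456 × +9.2% = +58.4%.

+58.4%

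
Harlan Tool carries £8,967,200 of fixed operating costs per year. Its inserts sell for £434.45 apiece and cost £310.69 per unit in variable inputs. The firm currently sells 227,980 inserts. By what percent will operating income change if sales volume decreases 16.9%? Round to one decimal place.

-24.8%

At 227,980 units, contribution = 227,980 × £123.76 = £28,214,804.80.
Subtracting fixed costs: EBIT = £28,214,804.80 − £8,967,200 = £19,247,604.80.
DOL = contribution ÷ EBIT = £28,214,804.80 ÷ £19,247,604.80 = 1.4659.
So EBIT moves 1.4659 × (-16.9%) = -24.8%.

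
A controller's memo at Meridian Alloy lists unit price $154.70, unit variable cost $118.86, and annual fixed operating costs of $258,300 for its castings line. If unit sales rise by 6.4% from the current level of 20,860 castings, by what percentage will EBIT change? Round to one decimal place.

Total contribution margin = 20,860 × $35.84 = $747,622.40.
Operating income = contribution − fixed costs = $747,622.40 − $258,300 = $489,322.40.
So DOL = total CM / EBIT = $747,622.40 / $489,322.40 = 1.5279.
Operating income changes by 1.5279 × +6.4% = +9.8%.

+9.8%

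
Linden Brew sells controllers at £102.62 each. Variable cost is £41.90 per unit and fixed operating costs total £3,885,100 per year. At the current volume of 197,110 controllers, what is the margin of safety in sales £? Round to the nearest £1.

£13,661,404

Contribution margin per unit = £102.62 − £41.90 = £60.72. Break-even units = £3,885,100 ÷ £60.72 = 63,983.86; break-even revenue = 63,983.86 × £102.62 = £6,566,023.75.
Actual sales revenue = 197,110 × £102.62 = £20,227,428.20.
Margin of safety = £20,227,428.20 − £6,566,023.75 = £13,661,404.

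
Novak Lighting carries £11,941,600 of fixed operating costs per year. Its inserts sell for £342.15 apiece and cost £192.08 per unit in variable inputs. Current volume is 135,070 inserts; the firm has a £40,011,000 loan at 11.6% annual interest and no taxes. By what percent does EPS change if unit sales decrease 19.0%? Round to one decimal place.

-104.5%

Total contribution margin = 135,070 × £150.07 = £20,269,954.90.
Subtracting fixed costs: EBIT = £20,269,954.90 − £11,941,600 = £8,328,354.90.
Interest = £4,641,276.00, so EBIT − I = £3,687,078.90.
DCL = total CM / (EBIT − I) = £20,269,954.90 / £3,687,078.90 = 5.4976.
EPS therefore changes by 5.4976 × (-19.0%) = -104.5%.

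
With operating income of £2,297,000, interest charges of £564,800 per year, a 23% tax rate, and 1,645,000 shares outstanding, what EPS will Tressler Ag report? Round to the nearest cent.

Pre-tax income = £2,297,000 − £564,800.00 = £1,732,200.00.
After tax at 23%: net income = £1,732,200.00 × 0.77 = £1,333,794.00.
Per share: £1,333,794.00 / 1,645,000 shares = £0.81.

£0.81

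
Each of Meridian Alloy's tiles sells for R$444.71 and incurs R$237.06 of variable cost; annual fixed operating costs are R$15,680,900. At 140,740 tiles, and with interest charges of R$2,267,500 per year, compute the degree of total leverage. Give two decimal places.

2.59

Total contribution margin = 140,740 × R$207.65 = R$29,224,661.00.
Subtracting fixed costs: EBIT = R$29,224,661.00 − R$15,680,900 = R$13,543,761.00. Interest = R$2,267,500.00.
DOL = R$29,224,661.00 ÷ R$13,543,761.00 = 2.1578; DFL = R$13,543,761.00 ÷ R$11,276,261.00 = 1.2011.
Combined leverage = 2.1578 × 1.2011 = 2.5917.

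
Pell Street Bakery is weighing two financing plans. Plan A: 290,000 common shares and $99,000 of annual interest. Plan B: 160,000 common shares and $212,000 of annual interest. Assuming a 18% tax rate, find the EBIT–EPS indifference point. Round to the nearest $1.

$351,077

At indifference, (EBIT − 99,000)(1 − t)/290,000 = (EBIT − 212,000)(1 − t)/160,000.
The (1 − t) factor cancels: (EBIT − 99,000) × 160,000 = (EBIT − 212,000) × 290,000.
EBIT × (290,000 − 160,000) = 212,000 × 290,000 − 99,000 × 160,000 = 45,640,000,000, so EBIT = 45,640,000,000 ÷ 130,000 = 351,076.92.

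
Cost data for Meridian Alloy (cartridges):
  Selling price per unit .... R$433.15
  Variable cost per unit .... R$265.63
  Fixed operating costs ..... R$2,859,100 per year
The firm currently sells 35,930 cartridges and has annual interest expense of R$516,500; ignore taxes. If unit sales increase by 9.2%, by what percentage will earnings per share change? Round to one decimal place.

+20.9%

At 35,930 units, contribution = 35,930 × R$167.52 = R$6,018,993.60.
Subtracting fixed costs: EBIT = R$6,018,993.60 − R$2,859,100 = R$3,159,893.60.
After interest of R$516,500.00, pre-tax earnings = R$2,643,393.60.
Degree of combined leverage = contribution ÷ (EBIT − I) = R$6,018,993.60 ÷ R$2,643,393.60 = 2.2770.
%ΔEPS = DCL × %ΔSales = 2.2770 × +9.2% = +20.9%.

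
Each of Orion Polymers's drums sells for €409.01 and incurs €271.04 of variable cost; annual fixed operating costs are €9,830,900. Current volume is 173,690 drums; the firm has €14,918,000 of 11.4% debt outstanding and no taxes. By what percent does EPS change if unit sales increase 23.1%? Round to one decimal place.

+44.5%

At 173,690 units, contribution = 173,690 × €137.97 = €23,964,009.30.
Subtracting fixed costs: EBIT = €23,964,009.30 − €9,830,900 = €14,133,109.30.
After interest of €1,700,652.00, pre-tax earnings = €12,432,457.30.
Degree of combined leverage = contribution ÷ (EBIT − I) = €23,964,009.30 ÷ €12,432,457.30 = 1.9275.
EPS therefore changes by 1.9275 × (+23.1%) = +44.5%.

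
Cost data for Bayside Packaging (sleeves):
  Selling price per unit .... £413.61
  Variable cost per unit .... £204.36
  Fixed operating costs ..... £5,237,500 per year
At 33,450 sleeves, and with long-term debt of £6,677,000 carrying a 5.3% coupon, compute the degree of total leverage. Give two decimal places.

At 33,450 units, contribution = 33,450 × £209.25 = £6,999,412.50.
EBIT = £6,999,412.50 − £5,237,500 = £1,761,912.50. Interest = £353,881.00.
DOL = £6,999,412.50 ÷ £1,761,912.50 = 3.9726; DFL = £1,761,912.50 ÷ £1,408,031.50 = 1.2513.
DCL = DOL × DFL = 3.9726 × 1.2513 = 4.9709.

4.97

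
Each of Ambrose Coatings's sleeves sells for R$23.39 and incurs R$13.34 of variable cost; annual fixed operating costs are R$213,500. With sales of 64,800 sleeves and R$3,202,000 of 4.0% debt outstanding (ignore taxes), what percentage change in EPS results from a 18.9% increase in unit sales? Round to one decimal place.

At 64,800 units, contribution = 64,800 × R$10.05 = R$651,240.00.
Operating income = contribution − fixed costs = R$651,240.00 − R$213,500 = R$437,740.00.
After interest of R$128,080.00, pre-tax earnings = R$309,660.00.
Degree of combined leverage = contribution ÷ (EBIT − I) = R$651,240.00 ÷ R$309,660.00 = 2.1031.
%ΔEPS = DCL × %ΔSales = 2.1031 × +18.9% = +39.7%.

+39.7%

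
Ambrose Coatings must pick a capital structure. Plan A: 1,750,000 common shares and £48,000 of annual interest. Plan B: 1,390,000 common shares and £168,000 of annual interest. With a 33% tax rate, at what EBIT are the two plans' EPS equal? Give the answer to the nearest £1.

Set EPS_A = EPS_B: (EBIT − £48,000)(1 − 0.33) ÷ 1,750,000 = (EBIT − £168,000)(1 − 0.33) ÷ 1,390,000.
Cancelling (1 − t) and cross-multiplying: 1,390,000·(EBIT − 48,000) = 1,750,000·(EBIT − 168,000).
Solving, EBIT = (168,000·1,750,000 − 48,000·1,390,000) / (1,750,000 − 1,390,000) = 227,280,000,000 / 360,000 = 631,333.33.

£631,333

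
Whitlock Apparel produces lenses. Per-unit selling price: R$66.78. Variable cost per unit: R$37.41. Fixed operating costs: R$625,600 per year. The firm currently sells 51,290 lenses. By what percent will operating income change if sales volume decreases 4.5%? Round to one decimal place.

At 51,290 units, contribution = 51,290 × R$29.37 = R$1,506,387.30.
Operating income = contribution − fixed costs = R$1,506,387.30 − R$625,600 = R$880,787.30.
Degree of operating leverage = R$1,506,387.30 / R$880,787.30 = 1.7103.
Operating income changes by 1.7103 × -4.5% = -7.7%.

-7.7%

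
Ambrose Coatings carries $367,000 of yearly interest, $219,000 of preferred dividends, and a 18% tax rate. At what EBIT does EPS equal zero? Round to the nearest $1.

Grossing the preferred dividend up to pre-tax terms: $219,000 / (1 − 0.18) = $267,073.17.
Financial break-even EBIT = interest + D_p ÷ (1 − t) = $367,000 + $267,073.17 = $634,073.17.

$634,073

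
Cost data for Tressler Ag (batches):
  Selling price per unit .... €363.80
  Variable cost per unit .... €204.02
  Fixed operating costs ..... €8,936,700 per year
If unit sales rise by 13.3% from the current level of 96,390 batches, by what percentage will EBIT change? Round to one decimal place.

Contribution at this volume is 96,390 × €159.78 = €15,401,194.20.
Subtracting fixed costs: EBIT = €15,401,194.20 − €8,936,700 = €6,464,494.20.
DOL = contribution ÷ EBIT = €15,401,194.20 ÷ €6,464,494.20 = 2.3824.
So EBIT moves 2.3824 × (+13.3%) = +31.7%.

+31.7%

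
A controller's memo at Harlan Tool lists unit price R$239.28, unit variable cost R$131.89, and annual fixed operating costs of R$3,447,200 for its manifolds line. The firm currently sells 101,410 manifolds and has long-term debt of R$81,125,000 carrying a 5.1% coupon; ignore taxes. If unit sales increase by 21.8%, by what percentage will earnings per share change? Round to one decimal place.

+71.8%

Contribution at this volume is 101,410 × R$107.39 = R$10,890,419.90.
EBIT = R$10,890,419.90 − R$3,447,200 = R$7,443,219.90.
After interest of R$4,137,375.00, pre-tax earnings = R$3,305,844.90.
DCL = total CM / (EBIT − I) = R$10,890,419.90 / R$3,305,844.90 = 3.2943.
EPS therefore changes by 3.2943 × (+21.8%) = +71.8%.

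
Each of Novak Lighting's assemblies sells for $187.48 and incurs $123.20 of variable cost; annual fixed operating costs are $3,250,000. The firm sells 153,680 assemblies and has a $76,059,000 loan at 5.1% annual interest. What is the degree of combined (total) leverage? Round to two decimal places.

At 153,680 units, contribution = 153,680 × $64.28 = $9,878,550.40.
Operating income = contribution − fixed costs = $9,878,550.40 − $3,250,000 = $6,628,550.40. Interest = $3,879,009.00.
DOL = $9,878,550.40 ÷ $6,628,550.40 = 1.4903; DFL = $6,628,550.40 ÷ $2,749,541.40 = 2.4108.
DCL = DOL × DFL = 1.4903 × 2.4108 = 3.5928.

3.59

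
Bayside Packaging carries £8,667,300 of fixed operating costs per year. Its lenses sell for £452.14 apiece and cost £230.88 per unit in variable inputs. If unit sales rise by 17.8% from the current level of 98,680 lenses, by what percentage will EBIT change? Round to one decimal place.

+29.5%

Total contribution margin = 98,680 × £221.26 = £21,833,936.80.
Operating income = contribution − fixed costs = £21,833,936.80 − £8,667,300 = £13,166,636.80.
Degree of operating leverage = £21,833,936.80 / £13,166,636.80 = 1.6583.
So EBIT moves 1.6583 × (+17.8%) = +29.5%.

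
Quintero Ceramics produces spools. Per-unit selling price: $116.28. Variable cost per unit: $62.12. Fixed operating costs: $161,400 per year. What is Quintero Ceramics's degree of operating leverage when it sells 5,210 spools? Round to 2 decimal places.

At 5,210 units, contribution = 5,210 × $54.16 = $282,173.60.
EBIT = $282,173.60 − $161,400 = $120,773.60.
DOL = contribution ÷ EBIT = $282,173.60 ÷ $120,773.60 = 2.3364.

2.34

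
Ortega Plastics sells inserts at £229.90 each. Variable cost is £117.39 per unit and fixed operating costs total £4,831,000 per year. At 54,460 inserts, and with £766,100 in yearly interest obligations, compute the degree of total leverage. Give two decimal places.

Contribution at this volume is 54,460 × £112.51 = £6,127,294.60.
EBIT = £6,127,294.60 − £4,831,000 = £1,296,294.60. Interest = £766,100.00, so EBIT − I = £530,194.60.
Degree of total leverage = total CM / (EBIT − interest) = £6,127,294.60 / £530,194.60 = 11.5567.

11.56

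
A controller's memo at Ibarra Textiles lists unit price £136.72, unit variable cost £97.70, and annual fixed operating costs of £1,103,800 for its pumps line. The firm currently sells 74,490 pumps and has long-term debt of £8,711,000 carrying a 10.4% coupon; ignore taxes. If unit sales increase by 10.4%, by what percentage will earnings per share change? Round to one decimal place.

+33.7%

Total contribution margin = 74,490 × £39.02 = £2,906,599.80.
EBIT = £2,906,599.80 − £1,103,800 = £1,802,799.80.
After interest of £905,944.00, pre-tax earnings = £896,855.80.
DCL = total CM / (EBIT − I) = £2,906,599.80 / £896,855.80 = 3.2409.
%ΔEPS = DCL × %ΔSales = 3.2409 × +10.4% = +33.7%.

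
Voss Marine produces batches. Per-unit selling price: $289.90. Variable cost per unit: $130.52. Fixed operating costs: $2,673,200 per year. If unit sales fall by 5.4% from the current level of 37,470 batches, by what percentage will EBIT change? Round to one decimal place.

At 37,470 units, contribution = 37,470 × $159.38 = $5,971,968.60.
Subtracting fixed costs: EBIT = $5,971,968.60 − $2,673,200 = $3,298,768.60.
Degree of operating leverage = $5,971,968.60 / $3,298,768.60 = 1.8104.
Operating income changes by 1.8104 × -5.4% = -9.8%.

-9.8%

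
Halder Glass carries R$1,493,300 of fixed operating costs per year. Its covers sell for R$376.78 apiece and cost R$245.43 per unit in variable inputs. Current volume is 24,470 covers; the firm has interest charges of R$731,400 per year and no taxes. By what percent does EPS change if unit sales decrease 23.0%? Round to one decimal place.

At 24,470 units, contribution = 24,470 × R$131.35 = R$3,214,134.50.
EBIT = R$3,214,134.50 − R$1,493,300 = R$1,720,834.50.
After interest of R$731,400.00, pre-tax earnings = R$989,434.50.
Degree of combined leverage = contribution ÷ (EBIT − I) = R$3,214,134.50 ÷ R$989,434.50 = 3.2485.
%ΔEPS = DCL × %ΔSales = 3.2485 × -23.0% = -74.7%.

-74.7%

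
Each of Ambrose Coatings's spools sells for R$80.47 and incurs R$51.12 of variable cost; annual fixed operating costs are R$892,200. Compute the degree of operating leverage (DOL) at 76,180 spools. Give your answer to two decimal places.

Total contribution margin = 76,180 × R$29.35 = R$2,235,883.00.
Subtracting fixed costs: EBIT = R$2,235,883.00 − R$892,200 = R$1,343,683.00.
So DOL = total CM / EBIT = R$2,235,883.00 / R$1,343,683.00 = 1.6640.

1.66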